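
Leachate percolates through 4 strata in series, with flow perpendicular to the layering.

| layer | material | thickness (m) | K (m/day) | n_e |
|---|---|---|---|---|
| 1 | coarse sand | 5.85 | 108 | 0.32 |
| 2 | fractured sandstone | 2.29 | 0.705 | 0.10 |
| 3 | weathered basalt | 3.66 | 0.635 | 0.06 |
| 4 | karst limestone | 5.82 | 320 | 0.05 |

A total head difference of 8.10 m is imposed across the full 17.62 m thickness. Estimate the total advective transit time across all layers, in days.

With flow normal to the layers, continuity requires the same specific discharge q through every layer.
Σ(b_i/K_i) = 5.85/108 + 2.29/0.705 + 3.66/0.635 + 5.82/320 = 9.084 d.
q = Δh / Σ(b_i/K_i) = 8.10 / 9.084 = 0.8916 m/day.
In each layer the seepage velocity is v_i = q/n_i, so the layer transit time is t_i = b_i·n_i / q:
  layer 1 (coarse sand): t_1 = 5.85 × 0.32 / 0.8916 = 2.099 d
  layer 2 (fractured sandstone): t_2 = 2.29 × 0.10 / 0.8916 = 0.2568 d
  layer 3 (weathered basalt): t_3 = 3.66 × 0.06 / 0.8916 = 0.2463 d
  layer 4 (karst limestone): t_4 = 5.82 × 0.05 / 0.8916 = 0.3264 d
Total t = Σ t_i = 2.929 days.

2.93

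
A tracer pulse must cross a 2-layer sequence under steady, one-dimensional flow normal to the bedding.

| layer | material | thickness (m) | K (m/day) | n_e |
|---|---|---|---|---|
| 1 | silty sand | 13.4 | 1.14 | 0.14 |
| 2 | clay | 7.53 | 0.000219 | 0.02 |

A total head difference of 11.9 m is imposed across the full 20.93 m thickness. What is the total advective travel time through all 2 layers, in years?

16.0

With flow normal to the layers, continuity requires the same specific discharge q through every layer.
Σ(b_i/K_i) = 13.4/1.14 + 7.53/0.000219 = 34395 d.
q = Δh / Σ(b_i/K_i) = 11.9 / 34395 = 0.0003460 m/day.
In each layer the seepage velocity is v_i = q/n_i, so the layer transit time is t_i = b_i·n_i / q:
  layer 1 (silty sand): t_1 = 13.4 × 0.14 / 0.0003460 = 5422 d
  layer 2 (clay): t_2 = 7.53 × 0.02 / 0.0003460 = 435.3 d
Total t = Σ t_i = 5858 days = 16.04 years.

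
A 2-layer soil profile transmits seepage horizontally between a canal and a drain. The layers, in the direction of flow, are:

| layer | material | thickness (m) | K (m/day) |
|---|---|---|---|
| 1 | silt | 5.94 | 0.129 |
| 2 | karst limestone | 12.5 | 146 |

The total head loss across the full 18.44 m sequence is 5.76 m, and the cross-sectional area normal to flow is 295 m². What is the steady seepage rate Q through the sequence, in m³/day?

Flow is perpendicular to layering, so the layers act in series and the equivalent K is the thickness-weighted harmonic mean.
Total thickness L = 5.94 + 12.5 = 18.44 m.
Σ(b_i/K_i) = 5.94/0.129 + 12.5/146 = 46.13 d.
K_eq = L / Σ(b_i/K_i) = 18.44 / 46.13 = 0.3997 m/day.
Q = K_eq · A · (Δh/L) = 0.3997 × 295 × (5.76/18.44) = 36.83 m³/day.

36.8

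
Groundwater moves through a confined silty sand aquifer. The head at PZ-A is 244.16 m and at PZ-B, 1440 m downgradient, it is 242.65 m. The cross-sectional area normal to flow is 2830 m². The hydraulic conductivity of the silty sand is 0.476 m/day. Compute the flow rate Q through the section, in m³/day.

1.41

Hydraulic gradient i = (244.16 − 242.65) / 1440 = 1.51 / 1440 = 0.001049.
Darcy's law: Q = K · A · i = 0.4760 × 2830 × 0.001049 = 1.413 m³/day.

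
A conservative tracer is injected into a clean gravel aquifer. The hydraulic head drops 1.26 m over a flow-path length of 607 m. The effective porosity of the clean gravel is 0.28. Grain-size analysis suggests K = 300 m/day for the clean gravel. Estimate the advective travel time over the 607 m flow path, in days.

Hydraulic gradient i = Δh / L = 1.26 / 607 = 0.002076.
Darcy flux q = K · i = 300.0 × 0.002076 = 0.6227 m/day.
Seepage velocity v = q / n_e = 0.6227 / 0.28 = 2.224 m/day.
Travel time t = L / v = 607 / 2.224 = 272.9 days.

273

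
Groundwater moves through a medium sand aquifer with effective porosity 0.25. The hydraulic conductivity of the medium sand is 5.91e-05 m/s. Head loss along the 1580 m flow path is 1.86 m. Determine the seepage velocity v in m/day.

Convert K: 5.91e-05 m/s × 86400 = 5.106 m/day.
Hydraulic gradient i = Δh / L = 1.86 / 1580 = 0.001177.
Darcy flux q = K · i = 5.106 × 0.001177 = 0.006011 m/day.
Seepage velocity v = q / n_e = 0.006011 / 0.25 = 0.02404 m/day.

0.0240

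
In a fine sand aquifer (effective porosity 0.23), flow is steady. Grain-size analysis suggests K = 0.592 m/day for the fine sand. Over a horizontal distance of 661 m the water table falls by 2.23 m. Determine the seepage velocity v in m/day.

0.00868

Hydraulic gradient i = Δh / L = 2.23 / 661 = 0.003374.
Darcy flux q = K · i = 0.5920 × 0.003374 = 0.001997 m/day.
Seepage velocity v = q / n_e = 0.001997 / 0.23 = 0.008684 m/day.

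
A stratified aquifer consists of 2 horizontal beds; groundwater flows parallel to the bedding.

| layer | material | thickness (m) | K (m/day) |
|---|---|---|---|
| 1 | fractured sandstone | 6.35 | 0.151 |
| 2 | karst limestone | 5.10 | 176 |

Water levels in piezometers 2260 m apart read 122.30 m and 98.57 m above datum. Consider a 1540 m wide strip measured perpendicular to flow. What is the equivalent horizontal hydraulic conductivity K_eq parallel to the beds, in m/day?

Flow is parallel to layering, so each bed carries its own Darcy discharge and the transmissivities add.
Σ(K_i·b_i) = 0.151×6.35 + 176×5.10 = 898.6 m²/day.
Total thickness b = 11.45 m, so K_eq = Σ(K_i·b_i)/b = 78.48 m/day.

78.5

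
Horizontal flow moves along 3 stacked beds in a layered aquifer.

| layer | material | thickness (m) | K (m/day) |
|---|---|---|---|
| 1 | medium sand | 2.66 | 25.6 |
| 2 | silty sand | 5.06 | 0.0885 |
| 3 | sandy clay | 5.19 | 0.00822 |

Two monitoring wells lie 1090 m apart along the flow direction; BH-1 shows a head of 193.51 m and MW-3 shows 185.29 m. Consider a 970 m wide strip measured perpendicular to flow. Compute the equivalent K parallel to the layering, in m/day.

5.31

Flow is parallel to layering, so each bed carries its own Darcy discharge and the transmissivities add.
Σ(K_i·b_i) = 25.6×2.66 + 0.0885×5.06 + 0.00822×5.19 = 68.59 m²/day.
Total thickness b = 12.91 m, so K_eq = Σ(K_i·b_i)/b = 5.313 m/day.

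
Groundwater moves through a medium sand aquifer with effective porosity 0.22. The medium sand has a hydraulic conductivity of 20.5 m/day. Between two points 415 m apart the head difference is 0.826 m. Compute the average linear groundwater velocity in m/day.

0.185

Hydraulic gradient i = Δh / L = 0.826 / 415 = 0.001990.
Darcy flux q = K · i = 20.50 × 0.001990 = 0.04080 m/day.
Seepage velocity v = q / n_e = 0.04080 / 0.22 = 0.1855 m/day.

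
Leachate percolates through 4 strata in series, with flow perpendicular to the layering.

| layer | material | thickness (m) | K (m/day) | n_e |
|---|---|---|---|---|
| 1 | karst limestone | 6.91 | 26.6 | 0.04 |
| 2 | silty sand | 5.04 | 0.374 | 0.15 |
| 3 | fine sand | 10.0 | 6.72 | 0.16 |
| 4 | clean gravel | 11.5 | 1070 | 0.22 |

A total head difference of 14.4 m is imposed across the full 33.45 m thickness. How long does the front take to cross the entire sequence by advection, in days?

5.46

With flow normal to the layers, continuity requires the same specific discharge q through every layer.
Σ(b_i/K_i) = 6.91/26.6 + 5.04/0.374 + 10.0/6.72 + 11.5/1070 = 15.23 d.
q = Δh / Σ(b_i/K_i) = 14.4 / 15.23 = 0.9452 m/day.
In each layer the seepage velocity is v_i = q/n_i, so the layer transit time is t_i = b_i·n_i / q:
  layer 1 (karst limestone): t_1 = 6.91 × 0.04 / 0.9452 = 0.2924 d
  layer 2 (silty sand): t_2 = 5.04 × 0.15 / 0.9452 = 0.7998 d
  layer 3 (fine sand): t_3 = 10.0 × 0.16 / 0.9452 = 1.693 d
  layer 4 (clean gravel): t_4 = 11.5 × 0.22 / 0.9452 = 2.677 d
Total t = Σ t_i = 5.462 days.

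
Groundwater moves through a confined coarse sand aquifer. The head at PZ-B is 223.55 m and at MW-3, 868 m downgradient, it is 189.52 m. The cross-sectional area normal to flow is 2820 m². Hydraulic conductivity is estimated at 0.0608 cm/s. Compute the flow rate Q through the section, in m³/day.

Convert K: 0.0608 cm/s × 864 = 52.53 m/day.
Hydraulic gradient i = (223.55 − 189.52) / 868 = 34.03 / 868 = 0.03921.
Darcy's law: Q = K · A · i = 52.53 × 2820 × 0.03921 = 5808 m³/day.

5810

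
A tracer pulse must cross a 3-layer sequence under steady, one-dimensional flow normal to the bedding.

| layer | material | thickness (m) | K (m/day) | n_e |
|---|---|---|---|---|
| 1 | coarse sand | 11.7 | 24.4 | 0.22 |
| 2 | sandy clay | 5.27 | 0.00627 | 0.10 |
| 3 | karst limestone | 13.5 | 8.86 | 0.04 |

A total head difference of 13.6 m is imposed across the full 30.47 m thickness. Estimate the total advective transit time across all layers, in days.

With flow normal to the layers, continuity requires the same specific discharge q through every layer.
Σ(b_i/K_i) = 11.7/24.4 + 5.27/0.00627 + 13.5/8.86 = 842.5 d.
q = Δh / Σ(b_i/K_i) = 13.6 / 842.5 = 0.01614 m/day.
In each layer the seepage velocity is v_i = q/n_i, so the layer transit time is t_i = b_i·n_i / q:
  layer 1 (coarse sand): t_1 = 11.7 × 0.22 / 0.01614 = 159.5 d
  layer 2 (sandy clay): t_2 = 5.27 × 0.10 / 0.01614 = 32.65 d
  layer 3 (karst limestone): t_3 = 13.5 × 0.04 / 0.01614 = 33.45 d
Total t = Σ t_i = 225.6 days.

226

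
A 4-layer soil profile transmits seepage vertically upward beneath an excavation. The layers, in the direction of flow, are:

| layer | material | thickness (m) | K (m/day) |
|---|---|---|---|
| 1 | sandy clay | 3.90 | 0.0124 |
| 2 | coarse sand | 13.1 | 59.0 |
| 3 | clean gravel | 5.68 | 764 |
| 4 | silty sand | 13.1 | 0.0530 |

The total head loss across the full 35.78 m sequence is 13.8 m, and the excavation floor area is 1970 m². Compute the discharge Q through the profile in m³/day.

48.4

Flow is perpendicular to layering, so the layers act in series and the equivalent K is the thickness-weighted harmonic mean.
Total thickness L = 3.90 + 13.1 + 5.68 + 13.1 = 35.78 m.
Σ(b_i/K_i) = 3.90/0.0124 + 13.1/59.0 + 5.68/764 + 13.1/0.0530 = 561.9 d.
K_eq = L / Σ(b_i/K_i) = 35.78 / 561.9 = 0.06368 m/day.
Q = K_eq · A · (Δh/L) = 0.06368 × 1970 × (13.8/35.78) = 48.38 m³/day.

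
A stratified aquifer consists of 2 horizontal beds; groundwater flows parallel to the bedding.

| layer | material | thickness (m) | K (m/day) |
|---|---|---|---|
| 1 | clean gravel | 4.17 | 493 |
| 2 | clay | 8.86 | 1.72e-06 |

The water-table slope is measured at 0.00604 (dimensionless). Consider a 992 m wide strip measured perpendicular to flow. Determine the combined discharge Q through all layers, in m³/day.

Flow is parallel to layering, so each bed carries its own Darcy discharge and the transmissivities add.
Σ(K_i·b_i) = 493×4.17 + 1.72e-06×8.86 = 2056 m²/day.
Hydraulic gradient i = 0.00604.
Q = Σ(K_i·b_i) · W · i = 2056 × 992 × 0.006040 = 12318 m³/day.

12300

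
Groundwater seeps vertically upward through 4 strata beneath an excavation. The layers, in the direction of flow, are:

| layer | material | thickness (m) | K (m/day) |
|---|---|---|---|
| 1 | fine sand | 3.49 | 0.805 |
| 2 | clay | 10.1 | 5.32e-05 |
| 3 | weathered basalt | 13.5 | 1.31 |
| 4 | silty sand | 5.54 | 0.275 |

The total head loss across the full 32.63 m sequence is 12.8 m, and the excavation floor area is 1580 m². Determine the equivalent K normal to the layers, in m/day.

0.000172

Flow is perpendicular to layering, so the layers act in series and the equivalent K is the thickness-weighted harmonic mean.
Total thickness L = 3.49 + 10.1 + 13.5 + 5.54 = 32.63 m.
Σ(b_i/K_i) = 3.49/0.805 + 10.1/5.32e-05 + 13.5/1.31 + 5.54/0.275 = 1.899e+05 d.
K_eq = L / Σ(b_i/K_i) = 32.63 / 1.899e+05 = 0.0001718 m/day.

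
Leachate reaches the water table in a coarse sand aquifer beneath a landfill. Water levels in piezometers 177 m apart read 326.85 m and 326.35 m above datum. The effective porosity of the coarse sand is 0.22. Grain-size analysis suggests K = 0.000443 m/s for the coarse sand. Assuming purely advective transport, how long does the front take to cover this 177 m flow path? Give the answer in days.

360

Convert K: 0.000443 m/s × 86400 = 38.28 m/day.
Hydraulic gradient i = (326.85 − 326.35) / 177 = 0.5 / 177 = 0.002825.
Darcy flux q = K · i = 38.28 × 0.002825 = 0.1081 m/day.
Seepage velocity v = q / n_e = 0.1081 / 0.22 = 0.4915 m/day.
Travel time t = L / v = 177 / 0.4915 = 360.1 days.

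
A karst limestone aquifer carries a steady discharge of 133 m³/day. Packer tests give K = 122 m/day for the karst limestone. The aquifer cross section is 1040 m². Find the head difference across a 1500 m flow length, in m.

1.57

From Q = K·A·i, i = Q / (K·A) = 133 / (122.0 × 1040) = 0.001048.
Head loss Δh = i · L = 0.001048 × 1500 = 1.572 m.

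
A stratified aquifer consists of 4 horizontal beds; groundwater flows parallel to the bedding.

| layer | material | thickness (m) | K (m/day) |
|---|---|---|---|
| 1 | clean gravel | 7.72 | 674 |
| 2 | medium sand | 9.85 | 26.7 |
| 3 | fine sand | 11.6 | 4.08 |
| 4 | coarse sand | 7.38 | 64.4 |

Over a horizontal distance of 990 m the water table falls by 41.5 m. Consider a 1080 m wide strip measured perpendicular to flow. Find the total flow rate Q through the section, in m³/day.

Flow is parallel to layering, so each bed carries its own Darcy discharge and the transmissivities add.
Σ(K_i·b_i) = 674×7.72 + 26.7×9.85 + 4.08×11.6 + 64.4×7.38 = 5989 m²/day.
Hydraulic gradient i = Δh / L = 41.5 / 990 = 0.04192.
Q = Σ(K_i·b_i) · W · i = 5989 × 1080 × 0.04192 = 2.711e+05 m³/day.

271000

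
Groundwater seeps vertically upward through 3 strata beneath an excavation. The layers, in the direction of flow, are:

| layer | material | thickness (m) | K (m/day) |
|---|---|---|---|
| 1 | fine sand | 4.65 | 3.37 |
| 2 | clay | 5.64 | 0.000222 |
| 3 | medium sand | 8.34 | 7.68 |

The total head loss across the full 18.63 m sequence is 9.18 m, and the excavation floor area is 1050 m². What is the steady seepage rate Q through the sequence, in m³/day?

0.379

Flow is perpendicular to layering, so the layers act in series and the equivalent K is the thickness-weighted harmonic mean.
Total thickness L = 4.65 + 5.64 + 8.34 = 18.63 m.
Σ(b_i/K_i) = 4.65/3.37 + 5.64/0.000222 + 8.34/7.68 = 25408 d.
K_eq = L / Σ(b_i/K_i) = 18.63 / 25408 = 0.0007332 m/day.
Q = K_eq · A · (Δh/L) = 0.0007332 × 1050 × (9.18/18.63) = 0.3794 m³/day.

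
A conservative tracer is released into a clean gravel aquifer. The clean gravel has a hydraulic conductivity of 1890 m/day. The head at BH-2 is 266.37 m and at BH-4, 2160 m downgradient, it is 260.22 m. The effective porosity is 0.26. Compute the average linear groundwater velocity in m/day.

Hydraulic gradient i = (266.37 − 260.22) / 2160 = 6.15 / 2160 = 0.002847.
Darcy flux q = K · i = 1890 × 0.002847 = 5.381 m/day.
Seepage velocity v = q / n_e = 5.381 / 0.26 = 20.70 m/day.

20.7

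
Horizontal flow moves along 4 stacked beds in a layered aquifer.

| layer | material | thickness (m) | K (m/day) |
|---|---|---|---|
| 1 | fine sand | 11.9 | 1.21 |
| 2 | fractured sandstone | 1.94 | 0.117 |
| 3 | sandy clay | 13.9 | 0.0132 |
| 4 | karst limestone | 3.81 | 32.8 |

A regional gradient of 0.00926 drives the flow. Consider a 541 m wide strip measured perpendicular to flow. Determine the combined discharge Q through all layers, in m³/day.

700

Flow is parallel to layering, so each bed carries its own Darcy discharge and the transmissivities add.
Σ(K_i·b_i) = 1.21×11.9 + 0.117×1.94 + 0.0132×13.9 + 32.8×3.81 = 139.8 m²/day.
Hydraulic gradient i = 0.00926.
Q = Σ(K_i·b_i) · W · i = 139.8 × 541 × 0.009260 = 700.2 m³/day.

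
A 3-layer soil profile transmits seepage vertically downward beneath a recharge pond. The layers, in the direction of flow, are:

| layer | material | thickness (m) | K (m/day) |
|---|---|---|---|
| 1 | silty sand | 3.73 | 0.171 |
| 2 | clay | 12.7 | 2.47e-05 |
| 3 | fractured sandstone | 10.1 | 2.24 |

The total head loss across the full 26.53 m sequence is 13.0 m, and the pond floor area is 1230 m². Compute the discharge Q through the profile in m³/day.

0.0311

Flow is perpendicular to layering, so the layers act in series and the equivalent K is the thickness-weighted harmonic mean.
Total thickness L = 3.73 + 12.7 + 10.1 = 26.53 m.
Σ(b_i/K_i) = 3.73/0.171 + 12.7/2.47e-05 + 10.1/2.24 = 5.142e+05 d.
K_eq = L / Σ(b_i/K_i) = 26.53 / 5.142e+05 = 5.160e-05 m/day.
Q = K_eq · A · (Δh/L) = 5.160e-05 × 1230 × (13.0/26.53) = 0.03110 m³/day.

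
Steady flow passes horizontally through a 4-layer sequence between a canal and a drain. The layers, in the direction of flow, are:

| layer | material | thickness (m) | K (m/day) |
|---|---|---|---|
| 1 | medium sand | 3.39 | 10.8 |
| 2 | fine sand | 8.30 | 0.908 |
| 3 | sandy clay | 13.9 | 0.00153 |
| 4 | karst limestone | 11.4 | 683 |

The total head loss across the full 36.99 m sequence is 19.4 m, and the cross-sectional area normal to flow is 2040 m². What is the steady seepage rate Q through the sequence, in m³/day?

4.35

Flow is perpendicular to layering, so the layers act in series and the equivalent K is the thickness-weighted harmonic mean.
Total thickness L = 3.39 + 8.30 + 13.9 + 11.4 = 36.99 m.
Σ(b_i/K_i) = 3.39/10.8 + 8.30/0.908 + 13.9/0.00153 + 11.4/683 = 9094 d.
K_eq = L / Σ(b_i/K_i) = 36.99 / 9094 = 0.004067 m/day.
Q = K_eq · A · (Δh/L) = 0.004067 × 2040 × (19.4/36.99) = 4.352 m³/day.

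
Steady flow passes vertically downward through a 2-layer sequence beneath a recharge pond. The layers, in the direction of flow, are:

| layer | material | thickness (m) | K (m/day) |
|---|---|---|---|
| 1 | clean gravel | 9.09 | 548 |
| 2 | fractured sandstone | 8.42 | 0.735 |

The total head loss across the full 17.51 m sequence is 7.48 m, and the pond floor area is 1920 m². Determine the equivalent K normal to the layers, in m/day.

1.53

Flow is perpendicular to layering, so the layers act in series and the equivalent K is the thickness-weighted harmonic mean.
Total thickness L = 9.09 + 8.42 = 17.51 m.
Σ(b_i/K_i) = 9.09/548 + 8.42/0.735 = 11.47 d.
K_eq = L / Σ(b_i/K_i) = 17.51 / 11.47 = 1.526 m/day.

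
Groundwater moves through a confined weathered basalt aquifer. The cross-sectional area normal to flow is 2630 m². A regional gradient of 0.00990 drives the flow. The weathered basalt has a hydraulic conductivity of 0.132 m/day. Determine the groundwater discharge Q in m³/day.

3.44

Hydraulic gradient i = 0.00990.
Darcy's law: Q = K · A · i = 0.1320 × 2630 × 0.009900 = 3.437 m³/day.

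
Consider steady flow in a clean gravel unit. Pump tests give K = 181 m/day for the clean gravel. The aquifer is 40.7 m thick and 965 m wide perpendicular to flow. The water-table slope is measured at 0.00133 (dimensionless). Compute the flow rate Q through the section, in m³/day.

Cross-sectional area A = 965 × 40.7 = 39276 m².
Hydraulic gradient i = 0.00133.
Darcy's law: Q = K · A · i = 181.0 × 39276 × 0.001330 = 9455 m³/day.

9450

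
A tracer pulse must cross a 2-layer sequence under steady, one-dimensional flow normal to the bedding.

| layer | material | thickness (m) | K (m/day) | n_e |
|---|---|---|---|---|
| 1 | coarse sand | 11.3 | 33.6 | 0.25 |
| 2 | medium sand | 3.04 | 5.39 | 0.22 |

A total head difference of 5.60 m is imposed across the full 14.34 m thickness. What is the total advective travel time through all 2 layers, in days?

0.562

With flow normal to the layers, continuity requires the same specific discharge q through every layer.
Σ(b_i/K_i) = 11.3/33.6 + 3.04/5.39 = 0.9003 d.
q = Δh / Σ(b_i/K_i) = 5.60 / 0.9003 = 6.220 m/day.
In each layer the seepage velocity is v_i = q/n_i, so the layer transit time is t_i = b_i·n_i / q:
  layer 1 (coarse sand): t_1 = 11.3 × 0.25 / 6.220 = 0.4542 d
  layer 2 (medium sand): t_2 = 3.04 × 0.22 / 6.220 = 0.1075 d
Total t = Σ t_i = 0.5617 days.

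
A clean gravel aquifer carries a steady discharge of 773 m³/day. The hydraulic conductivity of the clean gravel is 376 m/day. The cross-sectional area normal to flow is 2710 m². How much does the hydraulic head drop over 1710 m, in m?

From Q = K·A·i, i = Q / (K·A) = 773 / (376.0 × 2710) = 0.0007586.
Head loss Δh = i · L = 0.0007586 × 1710 = 1.297 m.

1.30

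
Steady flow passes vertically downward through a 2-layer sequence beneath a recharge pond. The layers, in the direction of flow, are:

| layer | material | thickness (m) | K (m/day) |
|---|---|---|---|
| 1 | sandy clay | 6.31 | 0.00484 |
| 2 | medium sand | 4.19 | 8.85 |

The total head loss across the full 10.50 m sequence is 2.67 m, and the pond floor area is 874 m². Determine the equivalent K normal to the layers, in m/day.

Flow is perpendicular to layering, so the layers act in series and the equivalent K is the thickness-weighted harmonic mean.
Total thickness L = 6.31 + 4.19 = 10.50 m.
Σ(b_i/K_i) = 6.31/0.00484 + 4.19/8.85 = 1304 d.
K_eq = L / Σ(b_i/K_i) = 10.50 / 1304 = 0.008051 m/day.

0.00805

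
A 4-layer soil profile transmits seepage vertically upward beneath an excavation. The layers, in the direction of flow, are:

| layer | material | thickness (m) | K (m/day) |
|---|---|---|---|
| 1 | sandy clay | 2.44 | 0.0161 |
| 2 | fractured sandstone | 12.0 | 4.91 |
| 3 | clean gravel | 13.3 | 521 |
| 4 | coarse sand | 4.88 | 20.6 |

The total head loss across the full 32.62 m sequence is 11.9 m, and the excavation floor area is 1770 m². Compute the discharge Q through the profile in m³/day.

Flow is perpendicular to layering, so the layers act in series and the equivalent K is the thickness-weighted harmonic mean.
Total thickness L = 2.44 + 12.0 + 13.3 + 4.88 = 32.62 m.
Σ(b_i/K_i) = 2.44/0.0161 + 12.0/4.91 + 13.3/521 + 4.88/20.6 = 154.3 d.
K_eq = L / Σ(b_i/K_i) = 32.62 / 154.3 = 0.2115 m/day.
Q = K_eq · A · (Δh/L) = 0.2115 × 1770 × (11.9/32.62) = 136.5 m³/day.

137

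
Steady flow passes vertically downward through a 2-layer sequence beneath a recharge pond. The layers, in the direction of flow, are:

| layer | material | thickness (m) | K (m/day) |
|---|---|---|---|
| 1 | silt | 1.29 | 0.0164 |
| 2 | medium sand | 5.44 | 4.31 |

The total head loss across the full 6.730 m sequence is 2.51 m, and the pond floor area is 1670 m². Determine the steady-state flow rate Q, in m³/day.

52.4

Flow is perpendicular to layering, so the layers act in series and the equivalent K is the thickness-weighted harmonic mean.
Total thickness L = 1.29 + 5.44 = 6.730 m.
Σ(b_i/K_i) = 1.29/0.0164 + 5.44/4.31 = 79.92 d.
K_eq = L / Σ(b_i/K_i) = 6.730 / 79.92 = 0.08421 m/day.
Q = K_eq · A · (Δh/L) = 0.08421 × 1670 × (2.51/6.730) = 52.45 m³/day.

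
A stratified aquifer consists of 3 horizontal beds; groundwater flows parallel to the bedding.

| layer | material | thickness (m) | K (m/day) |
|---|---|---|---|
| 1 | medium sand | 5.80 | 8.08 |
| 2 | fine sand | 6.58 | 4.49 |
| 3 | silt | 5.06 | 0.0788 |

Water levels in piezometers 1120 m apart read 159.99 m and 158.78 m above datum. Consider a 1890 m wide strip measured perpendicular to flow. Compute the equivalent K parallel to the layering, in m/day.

4.40

Flow is parallel to layering, so each bed carries its own Darcy discharge and the transmissivities add.
Σ(K_i·b_i) = 8.08×5.80 + 4.49×6.58 + 0.0788×5.06 = 76.81 m²/day.
Total thickness b = 17.44 m, so K_eq = Σ(K_i·b_i)/b = 4.404 m/day.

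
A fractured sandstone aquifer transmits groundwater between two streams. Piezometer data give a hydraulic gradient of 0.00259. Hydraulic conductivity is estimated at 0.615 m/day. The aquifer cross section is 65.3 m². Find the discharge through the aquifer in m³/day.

0.104

Hydraulic gradient i = 0.00259.
Darcy's law: Q = K · A · i = 0.6150 × 65.30 × 0.002590 = 0.1040 m³/day.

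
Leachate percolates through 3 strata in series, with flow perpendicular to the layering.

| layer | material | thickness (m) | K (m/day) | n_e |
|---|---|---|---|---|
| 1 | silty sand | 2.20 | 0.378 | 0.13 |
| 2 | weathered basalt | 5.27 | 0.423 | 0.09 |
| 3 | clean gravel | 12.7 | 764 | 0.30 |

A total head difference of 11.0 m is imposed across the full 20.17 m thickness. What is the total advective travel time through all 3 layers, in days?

7.60

With flow normal to the layers, continuity requires the same specific discharge q through every layer.
Σ(b_i/K_i) = 2.20/0.378 + 5.27/0.423 + 12.7/764 = 18.30 d.
q = Δh / Σ(b_i/K_i) = 11.0 / 18.30 = 0.6012 m/day.
In each layer the seepage velocity is v_i = q/n_i, so the layer transit time is t_i = b_i·n_i / q:
  layer 1 (silty sand): t_1 = 2.20 × 0.13 / 0.6012 = 0.4757 d
  layer 2 (weathered basalt): t_2 = 5.27 × 0.09 / 0.6012 = 0.7889 d
  layer 3 (clean gravel): t_3 = 12.7 × 0.30 / 0.6012 = 6.337 d
Total t = Σ t_i = 7.601 days.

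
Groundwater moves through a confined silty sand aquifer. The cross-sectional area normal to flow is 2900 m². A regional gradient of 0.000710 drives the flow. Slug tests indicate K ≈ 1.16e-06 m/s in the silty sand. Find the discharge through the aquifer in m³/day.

Convert K: 1.16e-06 m/s × 86400 = 0.1002 m/day.
Hydraulic gradient i = 0.000710.
Darcy's law: Q = K · A · i = 0.1002 × 2900 × 0.0007100 = 0.2064 m³/day.

0.206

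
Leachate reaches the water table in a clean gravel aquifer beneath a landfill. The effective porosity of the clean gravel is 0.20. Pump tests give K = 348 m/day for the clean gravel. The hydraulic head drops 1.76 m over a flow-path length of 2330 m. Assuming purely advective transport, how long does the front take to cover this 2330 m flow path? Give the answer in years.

Hydraulic gradient i = Δh / L = 1.76 / 2330 = 0.0007554.
Darcy flux q = K · i = 348.0 × 0.0007554 = 0.2629 m/day.
Seepage velocity v = q / n_e = 0.2629 / 0.20 = 1.314 m/day.
Travel time t = L / v = 2330 / 1.314 = 1773 days = 4.854 years.

4.85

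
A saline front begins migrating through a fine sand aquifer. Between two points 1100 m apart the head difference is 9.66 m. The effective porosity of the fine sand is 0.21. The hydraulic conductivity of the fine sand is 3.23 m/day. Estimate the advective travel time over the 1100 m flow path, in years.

Hydraulic gradient i = Δh / L = 9.66 / 1100 = 0.008782.
Darcy flux q = K · i = 3.230 × 0.008782 = 0.02837 m/day.
Seepage velocity v = q / n_e = 0.02837 / 0.21 = 0.1351 m/day.
Travel time t = L / v = 1100 / 0.1351 = 8144 days = 22.30 years.

22.3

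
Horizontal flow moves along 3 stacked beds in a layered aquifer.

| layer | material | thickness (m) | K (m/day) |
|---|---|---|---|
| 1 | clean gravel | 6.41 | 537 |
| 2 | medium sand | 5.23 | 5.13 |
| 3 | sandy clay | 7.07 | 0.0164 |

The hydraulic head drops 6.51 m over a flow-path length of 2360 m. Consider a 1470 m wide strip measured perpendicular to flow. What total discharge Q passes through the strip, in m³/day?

Flow is parallel to layering, so each bed carries its own Darcy discharge and the transmissivities add.
Σ(K_i·b_i) = 537×6.41 + 5.13×5.23 + 0.0164×7.07 = 3469 m²/day.
Hydraulic gradient i = Δh / L = 6.51 / 2360 = 0.002758.
Q = Σ(K_i·b_i) · W · i = 3469 × 1470 × 0.002758 = 14067 m³/day.

14100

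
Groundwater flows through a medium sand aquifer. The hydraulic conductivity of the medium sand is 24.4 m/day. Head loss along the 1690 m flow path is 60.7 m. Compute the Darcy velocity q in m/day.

Hydraulic gradient i = Δh / L = 60.7 / 1690 = 0.03592.
Specific discharge q = K · i = 24.40 × 0.03592 = 0.8764 m/day.

0.876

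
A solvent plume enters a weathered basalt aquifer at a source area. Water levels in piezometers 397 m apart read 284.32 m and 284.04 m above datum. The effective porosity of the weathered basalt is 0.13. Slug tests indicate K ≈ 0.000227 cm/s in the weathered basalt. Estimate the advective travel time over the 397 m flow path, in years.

1020

Convert K: 0.000227 cm/s × 864 = 0.1961 m/day.
Hydraulic gradient i = (284.32 − 284.04) / 397 = 0.28 / 397 = 0.0007053.
Darcy flux q = K · i = 0.1961 × 0.0007053 = 0.0001383 m/day.
Seepage velocity v = q / n_e = 0.0001383 / 0.13 = 0.001064 m/day.
Travel time t = L / v = 397 / 0.001064 = 3.731e+05 days = 1021 years.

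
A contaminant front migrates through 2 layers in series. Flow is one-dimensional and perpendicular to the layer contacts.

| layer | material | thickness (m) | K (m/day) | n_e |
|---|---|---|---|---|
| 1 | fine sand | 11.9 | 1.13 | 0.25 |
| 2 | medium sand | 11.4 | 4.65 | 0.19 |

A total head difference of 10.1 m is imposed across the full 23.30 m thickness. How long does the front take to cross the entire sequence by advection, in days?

6.61

With flow normal to the layers, continuity requires the same specific discharge q through every layer.
Σ(b_i/K_i) = 11.9/1.13 + 11.4/4.65 = 12.98 d.
q = Δh / Σ(b_i/K_i) = 10.1 / 12.98 = 0.7780 m/day.
In each layer the seepage velocity is v_i = q/n_i, so the layer transit time is t_i = b_i·n_i / q:
  layer 1 (fine sand): t_1 = 11.9 × 0.25 / 0.7780 = 3.824 d
  layer 2 (medium sand): t_2 = 11.4 × 0.19 / 0.7780 = 2.784 d
Total t = Σ t_i = 6.608 days.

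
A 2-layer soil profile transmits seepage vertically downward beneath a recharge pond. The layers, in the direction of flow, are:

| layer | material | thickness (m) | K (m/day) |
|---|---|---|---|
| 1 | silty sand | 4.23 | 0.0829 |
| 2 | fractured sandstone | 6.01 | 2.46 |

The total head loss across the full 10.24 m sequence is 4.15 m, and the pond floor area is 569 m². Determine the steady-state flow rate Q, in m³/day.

44.2

Flow is perpendicular to layering, so the layers act in series and the equivalent K is the thickness-weighted harmonic mean.
Total thickness L = 4.23 + 6.01 = 10.24 m.
Σ(b_i/K_i) = 4.23/0.0829 + 6.01/2.46 = 53.47 d.
K_eq = L / Σ(b_i/K_i) = 10.24 / 53.47 = 0.1915 m/day.
Q = K_eq · A · (Δh/L) = 0.1915 × 569 × (4.15/10.24) = 44.16 m³/day.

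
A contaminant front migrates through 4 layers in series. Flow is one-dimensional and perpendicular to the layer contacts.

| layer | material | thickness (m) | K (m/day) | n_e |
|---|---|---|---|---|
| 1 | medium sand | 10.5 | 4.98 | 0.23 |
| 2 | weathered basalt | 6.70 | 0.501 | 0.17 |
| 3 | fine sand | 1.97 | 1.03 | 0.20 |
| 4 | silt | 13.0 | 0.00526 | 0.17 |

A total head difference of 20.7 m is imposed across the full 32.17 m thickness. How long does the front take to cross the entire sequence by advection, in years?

2.03

With flow normal to the layers, continuity requires the same specific discharge q through every layer.
Σ(b_i/K_i) = 10.5/4.98 + 6.70/0.501 + 1.97/1.03 + 13.0/0.00526 = 2489 d.
q = Δh / Σ(b_i/K_i) = 20.7 / 2489 = 0.008317 m/day.
In each layer the seepage velocity is v_i = q/n_i, so the layer transit time is t_i = b_i·n_i / q:
  layer 1 (medium sand): t_1 = 10.5 × 0.23 / 0.008317 = 290.4 d
  layer 2 (weathered basalt): t_2 = 6.70 × 0.17 / 0.008317 = 136.9 d
  layer 3 (fine sand): t_3 = 1.97 × 0.20 / 0.008317 = 47.37 d
  layer 4 (silt): t_4 = 13.0 × 0.17 / 0.008317 = 265.7 d
Total t = Σ t_i = 740.4 days = 2.027 years.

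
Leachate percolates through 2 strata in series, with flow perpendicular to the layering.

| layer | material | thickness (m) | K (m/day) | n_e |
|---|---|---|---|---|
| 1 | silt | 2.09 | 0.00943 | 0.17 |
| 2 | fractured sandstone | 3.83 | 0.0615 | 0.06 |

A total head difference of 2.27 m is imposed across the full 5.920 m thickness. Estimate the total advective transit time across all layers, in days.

With flow normal to the layers, continuity requires the same specific discharge q through every layer.
Σ(b_i/K_i) = 2.09/0.00943 + 3.83/0.0615 = 283.9 d.
q = Δh / Σ(b_i/K_i) = 2.27 / 283.9 = 0.007996 m/day.
In each layer the seepage velocity is v_i = q/n_i, so the layer transit time is t_i = b_i·n_i / q:
  layer 1 (silt): t_1 = 2.09 × 0.17 / 0.007996 = 44.44 d
  layer 2 (fractured sandstone): t_2 = 3.83 × 0.06 / 0.007996 = 28.74 d
Total t = Σ t_i = 73.18 days.

73.2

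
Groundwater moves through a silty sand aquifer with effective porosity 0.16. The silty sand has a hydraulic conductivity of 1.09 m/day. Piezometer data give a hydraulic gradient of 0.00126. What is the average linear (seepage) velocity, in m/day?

0.00858

Hydraulic gradient i = 0.00126.
Darcy flux q = K · i = 1.090 × 0.001260 = 0.001373 m/day.
Seepage velocity v = q / n_e = 0.001373 / 0.16 = 0.008584 m/day.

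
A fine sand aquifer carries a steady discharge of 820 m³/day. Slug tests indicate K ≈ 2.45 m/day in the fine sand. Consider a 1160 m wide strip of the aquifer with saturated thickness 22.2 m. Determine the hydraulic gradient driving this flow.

0.0130

Cross-sectional area A = 1160 × 22.2 = 25752 m².
From Q = K·A·i, i = Q / (K·A) = 820 / (2.450 × 25752) = 0.01300.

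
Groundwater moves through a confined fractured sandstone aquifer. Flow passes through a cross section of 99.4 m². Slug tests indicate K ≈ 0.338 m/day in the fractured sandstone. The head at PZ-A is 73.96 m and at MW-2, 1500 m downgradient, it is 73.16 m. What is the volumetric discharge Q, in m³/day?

Hydraulic gradient i = (73.96 − 73.16) / 1500 = 0.8 / 1500 = 0.0005333.
Darcy's law: Q = K · A · i = 0.3380 × 99.40 × 0.0005333 = 0.01792 m³/day.

0.0179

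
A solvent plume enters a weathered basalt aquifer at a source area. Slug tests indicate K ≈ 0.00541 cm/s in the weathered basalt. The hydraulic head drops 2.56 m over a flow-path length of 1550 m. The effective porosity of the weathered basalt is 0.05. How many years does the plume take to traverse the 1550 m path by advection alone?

Convert K: 0.00541 cm/s × 864 = 4.674 m/day.
Hydraulic gradient i = Δh / L = 2.56 / 1550 = 0.001652.
Darcy flux q = K · i = 4.674 × 0.001652 = 0.007720 m/day.
Seepage velocity v = q / n_e = 0.007720 / 0.05 = 0.1544 m/day.
Travel time t = L / v = 1550 / 0.1544 = 10039 days = 27.48 years.

27.5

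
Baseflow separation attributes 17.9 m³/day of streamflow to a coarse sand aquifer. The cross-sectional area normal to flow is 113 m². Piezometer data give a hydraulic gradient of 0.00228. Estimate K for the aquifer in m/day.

69.5

Hydraulic gradient i = 0.00228.
From Q = K·A·i, K = Q / (A·i) = 17.9 / (113.0 × 0.002280) = 69.48 m/day.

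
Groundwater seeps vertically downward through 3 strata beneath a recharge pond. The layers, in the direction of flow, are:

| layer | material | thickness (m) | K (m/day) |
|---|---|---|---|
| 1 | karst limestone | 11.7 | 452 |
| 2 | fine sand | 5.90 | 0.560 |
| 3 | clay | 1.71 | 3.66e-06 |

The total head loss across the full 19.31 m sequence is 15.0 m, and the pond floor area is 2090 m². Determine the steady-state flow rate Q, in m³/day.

0.0671

Flow is perpendicular to layering, so the layers act in series and the equivalent K is the thickness-weighted harmonic mean.
Total thickness L = 11.7 + 5.90 + 1.71 = 19.31 m.
Σ(b_i/K_i) = 11.7/452 + 5.90/0.560 + 1.71/3.66e-06 = 4.672e+05 d.
K_eq = L / Σ(b_i/K_i) = 19.31 / 4.672e+05 = 4.133e-05 m/day.
Q = K_eq · A · (Δh/L) = 4.133e-05 × 2090 × (15.0/19.31) = 0.06710 m³/day.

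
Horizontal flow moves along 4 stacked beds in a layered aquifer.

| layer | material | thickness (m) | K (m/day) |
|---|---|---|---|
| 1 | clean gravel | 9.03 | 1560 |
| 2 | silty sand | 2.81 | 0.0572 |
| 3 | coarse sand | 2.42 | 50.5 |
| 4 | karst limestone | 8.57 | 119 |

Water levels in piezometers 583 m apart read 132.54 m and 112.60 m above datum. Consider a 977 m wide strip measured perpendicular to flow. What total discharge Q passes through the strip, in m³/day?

Flow is parallel to layering, so each bed carries its own Darcy discharge and the transmissivities add.
Σ(K_i·b_i) = 1560×9.03 + 0.0572×2.81 + 50.5×2.42 + 119×8.57 = 15229 m²/day.
Hydraulic gradient i = (132.54 − 112.60) / 583 = 19.94 / 583 = 0.03420.
Q = Σ(K_i·b_i) · W · i = 15229 × 977 × 0.03420 = 5.089e+05 m³/day.

509000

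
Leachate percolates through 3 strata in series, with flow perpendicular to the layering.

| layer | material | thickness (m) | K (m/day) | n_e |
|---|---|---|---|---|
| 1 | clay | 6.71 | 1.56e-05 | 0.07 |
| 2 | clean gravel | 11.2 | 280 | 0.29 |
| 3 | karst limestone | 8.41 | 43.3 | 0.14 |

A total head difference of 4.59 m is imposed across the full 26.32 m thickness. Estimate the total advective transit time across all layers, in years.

1260

With flow normal to the layers, continuity requires the same specific discharge q through every layer.
Σ(b_i/K_i) = 6.71/1.56e-05 + 11.2/280 + 8.41/43.3 = 4.301e+05 d.
q = Δh / Σ(b_i/K_i) = 4.59 / 4.301e+05 = 1.067e-05 m/day.
In each layer the seepage velocity is v_i = q/n_i, so the layer transit time is t_i = b_i·n_i / q:
  layer 1 (clay): t_1 = 6.71 × 0.07 / 1.067e-05 = 44016 d
  layer 2 (clean gravel): t_2 = 11.2 × 0.29 / 1.067e-05 = 3.044e+05 d
  layer 3 (karst limestone): t_3 = 8.41 × 0.14 / 1.067e-05 = 1.103e+05 d
Total t = Σ t_i = 4.587e+05 days = 1256 years.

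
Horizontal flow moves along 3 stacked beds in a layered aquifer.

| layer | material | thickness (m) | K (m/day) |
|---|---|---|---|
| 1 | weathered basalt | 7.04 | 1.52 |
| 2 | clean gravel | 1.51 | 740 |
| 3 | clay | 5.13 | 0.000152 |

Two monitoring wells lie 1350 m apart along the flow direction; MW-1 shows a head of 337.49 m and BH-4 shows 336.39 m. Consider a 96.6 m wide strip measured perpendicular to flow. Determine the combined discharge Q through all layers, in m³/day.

88.8

Flow is parallel to layering, so each bed carries its own Darcy discharge and the transmissivities add.
Σ(K_i·b_i) = 1.52×7.04 + 740×1.51 + 0.000152×5.13 = 1128 m²/day.
Hydraulic gradient i = (337.49 − 336.39) / 1350 = 1.1 / 1350 = 0.0008148.
Q = Σ(K_i·b_i) · W · i = 1128 × 96.6 × 0.0008148 = 88.79 m³/day.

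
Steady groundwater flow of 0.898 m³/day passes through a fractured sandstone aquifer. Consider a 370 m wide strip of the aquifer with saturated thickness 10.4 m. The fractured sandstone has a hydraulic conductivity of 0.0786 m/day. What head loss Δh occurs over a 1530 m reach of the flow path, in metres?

4.54

Cross-sectional area A = 370 × 10.4 = 3848 m².
From Q = K·A·i, i = Q / (K·A) = 0.898 / (0.07860 × 3848) = 0.002969.
Head loss Δh = i · L = 0.002969 × 1530 = 4.543 m.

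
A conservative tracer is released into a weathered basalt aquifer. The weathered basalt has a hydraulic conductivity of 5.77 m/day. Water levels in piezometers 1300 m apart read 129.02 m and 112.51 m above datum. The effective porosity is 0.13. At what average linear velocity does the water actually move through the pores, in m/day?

Hydraulic gradient i = (129.02 − 112.51) / 1300 = 16.51 / 1300 = 0.01270.
Darcy flux q = K · i = 5.770 × 0.01270 = 0.07328 m/day.
Seepage velocity v = q / n_e = 0.07328 / 0.13 = 0.5637 m/day.

0.564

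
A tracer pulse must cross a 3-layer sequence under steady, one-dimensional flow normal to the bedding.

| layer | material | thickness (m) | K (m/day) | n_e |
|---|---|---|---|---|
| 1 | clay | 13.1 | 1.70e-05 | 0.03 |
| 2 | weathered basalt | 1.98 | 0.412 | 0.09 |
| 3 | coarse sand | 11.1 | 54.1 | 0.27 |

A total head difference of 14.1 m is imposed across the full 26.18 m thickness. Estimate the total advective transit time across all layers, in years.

With flow normal to the layers, continuity requires the same specific discharge q through every layer.
Σ(b_i/K_i) = 13.1/1.70e-05 + 1.98/0.412 + 11.1/54.1 = 7.706e+05 d.
q = Δh / Σ(b_i/K_i) = 14.1 / 7.706e+05 = 1.830e-05 m/day.
In each layer the seepage velocity is v_i = q/n_i, so the layer transit time is t_i = b_i·n_i / q:
  layer 1 (clay): t_1 = 13.1 × 0.03 / 1.830e-05 = 21478 d
  layer 2 (weathered basalt): t_2 = 1.98 × 0.09 / 1.830e-05 = 9739 d
  layer 3 (coarse sand): t_3 = 11.1 × 0.27 / 1.830e-05 = 1.638e+05 d
Total t = Σ t_i = 1.950e+05 days = 533.9 years.

534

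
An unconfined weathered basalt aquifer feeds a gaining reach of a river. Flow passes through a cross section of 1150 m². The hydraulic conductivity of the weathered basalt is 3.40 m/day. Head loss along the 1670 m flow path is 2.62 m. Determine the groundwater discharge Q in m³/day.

6.13

Hydraulic gradient i = Δh / L = 2.62 / 1670 = 0.001569.
Darcy's law: Q = K · A · i = 3.400 × 1150 × 0.001569 = 6.134 m³/day.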